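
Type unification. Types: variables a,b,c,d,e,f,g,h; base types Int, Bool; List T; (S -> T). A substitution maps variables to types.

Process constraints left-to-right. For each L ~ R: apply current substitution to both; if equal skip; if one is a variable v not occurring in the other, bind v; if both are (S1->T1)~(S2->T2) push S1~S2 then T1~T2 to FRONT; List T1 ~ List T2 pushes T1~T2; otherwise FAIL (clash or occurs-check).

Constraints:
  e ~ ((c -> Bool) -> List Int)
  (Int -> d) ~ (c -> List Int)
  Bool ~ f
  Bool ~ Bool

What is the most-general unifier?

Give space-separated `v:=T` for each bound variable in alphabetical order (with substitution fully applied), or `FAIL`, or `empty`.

Answer: c:=Int d:=List Int e:=((Int -> Bool) -> List Int) f:=Bool

Derivation:
step 1: unify e ~ ((c -> Bool) -> List Int)  [subst: {-} | 3 pending]
  bind e := ((c -> Bool) -> List Int)
step 2: unify (Int -> d) ~ (c -> List Int)  [subst: {e:=((c -> Bool) -> List Int)} | 2 pending]
  -> decompose arrow: push Int~c, d~List Int
step 3: unify Int ~ c  [subst: {e:=((c -> Bool) -> List Int)} | 3 pending]
  bind c := Int
step 4: unify d ~ List Int  [subst: {e:=((c -> Bool) -> List Int), c:=Int} | 2 pending]
  bind d := List Int
step 5: unify Bool ~ f  [subst: {e:=((c -> Bool) -> List Int), c:=Int, d:=List Int} | 1 pending]
  bind f := Bool
step 6: unify Bool ~ Bool  [subst: {e:=((c -> Bool) -> List Int), c:=Int, d:=List Int, f:=Bool} | 0 pending]
  -> identical, skip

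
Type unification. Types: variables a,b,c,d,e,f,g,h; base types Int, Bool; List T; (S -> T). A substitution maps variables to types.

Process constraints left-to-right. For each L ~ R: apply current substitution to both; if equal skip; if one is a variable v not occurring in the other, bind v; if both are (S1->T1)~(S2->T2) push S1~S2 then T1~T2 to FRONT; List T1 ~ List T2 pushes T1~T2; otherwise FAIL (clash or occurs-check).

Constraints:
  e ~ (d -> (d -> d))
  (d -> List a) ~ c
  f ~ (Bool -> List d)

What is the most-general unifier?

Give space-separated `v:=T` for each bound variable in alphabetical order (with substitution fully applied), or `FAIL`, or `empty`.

step 1: unify e ~ (d -> (d -> d))  [subst: {-} | 2 pending]
  bind e := (d -> (d -> d))
step 2: unify (d -> List a) ~ c  [subst: {e:=(d -> (d -> d))} | 1 pending]
  bind c := (d -> List a)
step 3: unify f ~ (Bool -> List d)  [subst: {e:=(d -> (d -> d)), c:=(d -> List a)} | 0 pending]
  bind f := (Bool -> List d)

Answer: c:=(d -> List a) e:=(d -> (d -> d)) f:=(Bool -> List d)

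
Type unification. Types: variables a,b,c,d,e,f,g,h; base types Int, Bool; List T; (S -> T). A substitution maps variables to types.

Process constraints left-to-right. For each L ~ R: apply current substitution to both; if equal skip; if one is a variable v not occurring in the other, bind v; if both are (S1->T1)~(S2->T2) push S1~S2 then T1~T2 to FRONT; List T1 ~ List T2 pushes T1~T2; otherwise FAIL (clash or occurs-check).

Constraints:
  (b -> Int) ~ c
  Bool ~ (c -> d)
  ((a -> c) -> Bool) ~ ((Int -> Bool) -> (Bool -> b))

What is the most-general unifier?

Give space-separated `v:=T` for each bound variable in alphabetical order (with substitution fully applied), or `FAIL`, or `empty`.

step 1: unify (b -> Int) ~ c  [subst: {-} | 2 pending]
  bind c := (b -> Int)
step 2: unify Bool ~ ((b -> Int) -> d)  [subst: {c:=(b -> Int)} | 1 pending]
  clash: Bool vs ((b -> Int) -> d)

Answer: FAIL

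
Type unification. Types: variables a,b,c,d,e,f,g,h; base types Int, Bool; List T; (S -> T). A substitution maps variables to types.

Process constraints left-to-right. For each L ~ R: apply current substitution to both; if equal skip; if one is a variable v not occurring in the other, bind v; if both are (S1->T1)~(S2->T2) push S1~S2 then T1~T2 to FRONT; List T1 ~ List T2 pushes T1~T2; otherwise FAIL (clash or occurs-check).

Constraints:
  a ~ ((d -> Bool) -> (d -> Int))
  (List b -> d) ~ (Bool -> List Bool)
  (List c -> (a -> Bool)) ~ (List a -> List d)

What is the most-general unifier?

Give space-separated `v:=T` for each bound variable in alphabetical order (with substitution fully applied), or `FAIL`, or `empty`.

step 1: unify a ~ ((d -> Bool) -> (d -> Int))  [subst: {-} | 2 pending]
  bind a := ((d -> Bool) -> (d -> Int))
step 2: unify (List b -> d) ~ (Bool -> List Bool)  [subst: {a:=((d -> Bool) -> (d -> Int))} | 1 pending]
  -> decompose arrow: push List b~Bool, d~List Bool
step 3: unify List b ~ Bool  [subst: {a:=((d -> Bool) -> (d -> Int))} | 2 pending]
  clash: List b vs Bool

Answer: FAIL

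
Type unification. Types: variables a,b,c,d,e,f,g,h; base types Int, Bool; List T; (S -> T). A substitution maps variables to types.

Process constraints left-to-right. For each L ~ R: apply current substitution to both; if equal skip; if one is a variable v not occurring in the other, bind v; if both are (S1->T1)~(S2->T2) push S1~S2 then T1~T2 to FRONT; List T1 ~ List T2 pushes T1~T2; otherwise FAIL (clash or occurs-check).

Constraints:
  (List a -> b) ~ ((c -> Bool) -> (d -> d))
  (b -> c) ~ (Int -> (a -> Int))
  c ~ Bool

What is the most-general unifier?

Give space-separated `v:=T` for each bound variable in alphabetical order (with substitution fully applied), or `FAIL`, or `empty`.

step 1: unify (List a -> b) ~ ((c -> Bool) -> (d -> d))  [subst: {-} | 2 pending]
  -> decompose arrow: push List a~(c -> Bool), b~(d -> d)
step 2: unify List a ~ (c -> Bool)  [subst: {-} | 3 pending]
  clash: List a vs (c -> Bool)

Answer: FAIL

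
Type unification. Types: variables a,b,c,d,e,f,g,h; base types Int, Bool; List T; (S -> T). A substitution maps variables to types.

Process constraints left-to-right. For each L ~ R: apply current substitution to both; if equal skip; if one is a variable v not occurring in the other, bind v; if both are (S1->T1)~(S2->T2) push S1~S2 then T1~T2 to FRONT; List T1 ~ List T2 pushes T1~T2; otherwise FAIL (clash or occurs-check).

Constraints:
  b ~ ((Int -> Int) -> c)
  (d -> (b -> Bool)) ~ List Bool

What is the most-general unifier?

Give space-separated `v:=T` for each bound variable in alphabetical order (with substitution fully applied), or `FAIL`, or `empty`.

Answer: FAIL

Derivation:
step 1: unify b ~ ((Int -> Int) -> c)  [subst: {-} | 1 pending]
  bind b := ((Int -> Int) -> c)
step 2: unify (d -> (((Int -> Int) -> c) -> Bool)) ~ List Bool  [subst: {b:=((Int -> Int) -> c)} | 0 pending]
  clash: (d -> (((Int -> Int) -> c) -> Bool)) vs List Bool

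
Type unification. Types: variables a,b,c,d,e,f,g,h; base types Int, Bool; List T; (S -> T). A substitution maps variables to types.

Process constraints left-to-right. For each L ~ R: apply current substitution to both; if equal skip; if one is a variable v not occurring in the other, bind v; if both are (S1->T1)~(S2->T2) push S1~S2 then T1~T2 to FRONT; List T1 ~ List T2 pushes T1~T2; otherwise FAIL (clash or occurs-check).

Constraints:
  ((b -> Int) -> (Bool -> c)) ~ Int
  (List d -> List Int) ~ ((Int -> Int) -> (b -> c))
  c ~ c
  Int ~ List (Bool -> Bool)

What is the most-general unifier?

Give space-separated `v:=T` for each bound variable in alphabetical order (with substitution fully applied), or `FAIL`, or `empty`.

Answer: FAIL

Derivation:
step 1: unify ((b -> Int) -> (Bool -> c)) ~ Int  [subst: {-} | 3 pending]
  clash: ((b -> Int) -> (Bool -> c)) vs Int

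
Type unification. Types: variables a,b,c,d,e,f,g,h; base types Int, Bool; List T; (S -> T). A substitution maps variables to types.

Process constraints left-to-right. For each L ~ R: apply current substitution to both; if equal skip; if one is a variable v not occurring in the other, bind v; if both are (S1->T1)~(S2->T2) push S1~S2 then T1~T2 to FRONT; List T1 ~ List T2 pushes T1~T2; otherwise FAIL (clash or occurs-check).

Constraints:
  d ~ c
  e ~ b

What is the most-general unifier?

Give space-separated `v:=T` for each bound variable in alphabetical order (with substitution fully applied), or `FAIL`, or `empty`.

Answer: d:=c e:=b

Derivation:
step 1: unify d ~ c  [subst: {-} | 1 pending]
  bind d := c
step 2: unify e ~ b  [subst: {d:=c} | 0 pending]
  bind e := b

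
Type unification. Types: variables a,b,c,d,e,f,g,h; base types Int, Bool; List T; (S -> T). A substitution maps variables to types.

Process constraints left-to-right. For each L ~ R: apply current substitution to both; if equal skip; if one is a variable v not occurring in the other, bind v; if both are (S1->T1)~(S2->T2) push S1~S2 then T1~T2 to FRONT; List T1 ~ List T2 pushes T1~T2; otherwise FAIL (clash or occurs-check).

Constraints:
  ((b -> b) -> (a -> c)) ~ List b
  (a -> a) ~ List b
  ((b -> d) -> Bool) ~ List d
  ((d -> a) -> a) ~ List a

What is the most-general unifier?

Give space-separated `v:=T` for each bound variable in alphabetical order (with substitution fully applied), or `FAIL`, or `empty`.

Answer: FAIL

Derivation:
step 1: unify ((b -> b) -> (a -> c)) ~ List b  [subst: {-} | 3 pending]
  clash: ((b -> b) -> (a -> c)) vs List b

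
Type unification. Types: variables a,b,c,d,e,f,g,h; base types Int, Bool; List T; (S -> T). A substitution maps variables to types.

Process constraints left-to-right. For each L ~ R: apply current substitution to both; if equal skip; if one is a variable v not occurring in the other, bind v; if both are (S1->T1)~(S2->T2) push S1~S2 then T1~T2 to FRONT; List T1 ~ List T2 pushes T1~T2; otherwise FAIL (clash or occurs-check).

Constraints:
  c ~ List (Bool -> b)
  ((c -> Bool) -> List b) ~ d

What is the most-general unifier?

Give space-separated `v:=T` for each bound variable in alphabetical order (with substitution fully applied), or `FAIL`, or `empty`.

step 1: unify c ~ List (Bool -> b)  [subst: {-} | 1 pending]
  bind c := List (Bool -> b)
step 2: unify ((List (Bool -> b) -> Bool) -> List b) ~ d  [subst: {c:=List (Bool -> b)} | 0 pending]
  bind d := ((List (Bool -> b) -> Bool) -> List b)

Answer: c:=List (Bool -> b) d:=((List (Bool -> b) -> Bool) -> List b)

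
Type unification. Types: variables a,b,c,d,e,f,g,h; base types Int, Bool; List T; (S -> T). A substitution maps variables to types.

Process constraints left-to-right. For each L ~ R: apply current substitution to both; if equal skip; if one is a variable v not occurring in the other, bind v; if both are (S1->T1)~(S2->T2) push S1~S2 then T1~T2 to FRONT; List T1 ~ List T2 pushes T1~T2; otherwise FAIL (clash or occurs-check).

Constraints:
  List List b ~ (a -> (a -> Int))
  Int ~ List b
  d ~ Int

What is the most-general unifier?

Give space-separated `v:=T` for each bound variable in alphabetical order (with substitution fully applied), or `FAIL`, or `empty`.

Answer: FAIL

Derivation:
step 1: unify List List b ~ (a -> (a -> Int))  [subst: {-} | 2 pending]
  clash: List List b vs (a -> (a -> Int))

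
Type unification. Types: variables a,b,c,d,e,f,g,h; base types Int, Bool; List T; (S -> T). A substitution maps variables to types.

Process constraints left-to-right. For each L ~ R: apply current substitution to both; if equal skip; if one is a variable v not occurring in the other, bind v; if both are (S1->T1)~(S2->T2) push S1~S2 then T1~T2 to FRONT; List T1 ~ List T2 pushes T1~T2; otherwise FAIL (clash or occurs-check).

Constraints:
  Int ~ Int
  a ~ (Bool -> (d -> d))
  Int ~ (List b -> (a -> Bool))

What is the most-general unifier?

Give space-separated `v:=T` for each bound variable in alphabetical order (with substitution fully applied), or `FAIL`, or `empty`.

Answer: FAIL

Derivation:
step 1: unify Int ~ Int  [subst: {-} | 2 pending]
  -> identical, skip
step 2: unify a ~ (Bool -> (d -> d))  [subst: {-} | 1 pending]
  bind a := (Bool -> (d -> d))
step 3: unify Int ~ (List b -> ((Bool -> (d -> d)) -> Bool))  [subst: {a:=(Bool -> (d -> d))} | 0 pending]
  clash: Int vs (List b -> ((Bool -> (d -> d)) -> Bool))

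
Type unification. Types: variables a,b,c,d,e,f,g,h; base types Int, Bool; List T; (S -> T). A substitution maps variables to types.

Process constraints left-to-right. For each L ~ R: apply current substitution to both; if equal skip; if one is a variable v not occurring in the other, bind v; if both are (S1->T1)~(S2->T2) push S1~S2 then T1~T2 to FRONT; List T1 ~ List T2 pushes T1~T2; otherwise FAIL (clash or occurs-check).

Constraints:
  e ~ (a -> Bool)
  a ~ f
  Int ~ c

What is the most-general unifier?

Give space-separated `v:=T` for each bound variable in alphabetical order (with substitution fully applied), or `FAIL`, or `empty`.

step 1: unify e ~ (a -> Bool)  [subst: {-} | 2 pending]
  bind e := (a -> Bool)
step 2: unify a ~ f  [subst: {e:=(a -> Bool)} | 1 pending]
  bind a := f
step 3: unify Int ~ c  [subst: {e:=(a -> Bool), a:=f} | 0 pending]
  bind c := Int

Answer: a:=f c:=Int e:=(f -> Bool)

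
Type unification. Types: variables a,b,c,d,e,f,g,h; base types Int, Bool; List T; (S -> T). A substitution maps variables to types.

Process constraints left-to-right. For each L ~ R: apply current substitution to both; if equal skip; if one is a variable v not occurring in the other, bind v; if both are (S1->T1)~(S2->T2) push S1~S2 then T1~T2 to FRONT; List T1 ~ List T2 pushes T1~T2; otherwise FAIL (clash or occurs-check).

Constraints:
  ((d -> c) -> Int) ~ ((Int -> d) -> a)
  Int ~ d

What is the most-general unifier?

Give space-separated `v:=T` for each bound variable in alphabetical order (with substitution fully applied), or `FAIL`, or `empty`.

step 1: unify ((d -> c) -> Int) ~ ((Int -> d) -> a)  [subst: {-} | 1 pending]
  -> decompose arrow: push (d -> c)~(Int -> d), Int~a
step 2: unify (d -> c) ~ (Int -> d)  [subst: {-} | 2 pending]
  -> decompose arrow: push d~Int, c~d
step 3: unify d ~ Int  [subst: {-} | 3 pending]
  bind d := Int
step 4: unify c ~ Int  [subst: {d:=Int} | 2 pending]
  bind c := Int
step 5: unify Int ~ a  [subst: {d:=Int, c:=Int} | 1 pending]
  bind a := Int
step 6: unify Int ~ Int  [subst: {d:=Int, c:=Int, a:=Int} | 0 pending]
  -> identical, skip

Answer: a:=Int c:=Int d:=Int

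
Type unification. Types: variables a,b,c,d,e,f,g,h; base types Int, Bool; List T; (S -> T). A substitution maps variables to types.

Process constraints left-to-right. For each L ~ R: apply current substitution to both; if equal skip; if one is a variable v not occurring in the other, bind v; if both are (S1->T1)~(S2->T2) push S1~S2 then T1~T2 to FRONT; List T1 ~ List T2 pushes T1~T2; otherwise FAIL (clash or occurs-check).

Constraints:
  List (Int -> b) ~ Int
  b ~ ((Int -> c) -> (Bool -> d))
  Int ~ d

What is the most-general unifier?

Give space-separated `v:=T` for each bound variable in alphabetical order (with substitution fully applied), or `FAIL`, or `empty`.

Answer: FAIL

Derivation:
step 1: unify List (Int -> b) ~ Int  [subst: {-} | 2 pending]
  clash: List (Int -> b) vs Int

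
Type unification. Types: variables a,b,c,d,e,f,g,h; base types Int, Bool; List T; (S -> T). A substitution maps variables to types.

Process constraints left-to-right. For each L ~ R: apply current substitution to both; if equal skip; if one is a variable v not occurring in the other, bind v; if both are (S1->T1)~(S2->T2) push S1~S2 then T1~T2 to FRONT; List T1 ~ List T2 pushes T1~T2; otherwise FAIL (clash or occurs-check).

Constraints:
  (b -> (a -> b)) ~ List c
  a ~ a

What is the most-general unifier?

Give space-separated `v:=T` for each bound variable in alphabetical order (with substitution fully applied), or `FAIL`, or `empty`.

Answer: FAIL

Derivation:
step 1: unify (b -> (a -> b)) ~ List c  [subst: {-} | 1 pending]
  clash: (b -> (a -> b)) vs List c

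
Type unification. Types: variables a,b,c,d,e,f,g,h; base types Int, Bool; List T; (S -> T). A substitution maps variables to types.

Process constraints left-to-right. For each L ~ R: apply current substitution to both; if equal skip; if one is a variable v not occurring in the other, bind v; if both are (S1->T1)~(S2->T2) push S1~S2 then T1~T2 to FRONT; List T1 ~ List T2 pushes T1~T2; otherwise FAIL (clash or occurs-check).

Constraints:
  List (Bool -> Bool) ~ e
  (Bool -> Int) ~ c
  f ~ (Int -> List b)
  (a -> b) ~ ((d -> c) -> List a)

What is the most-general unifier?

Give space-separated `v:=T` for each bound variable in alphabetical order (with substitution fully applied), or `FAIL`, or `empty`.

Answer: a:=(d -> (Bool -> Int)) b:=List (d -> (Bool -> Int)) c:=(Bool -> Int) e:=List (Bool -> Bool) f:=(Int -> List List (d -> (Bool -> Int)))

Derivation:
step 1: unify List (Bool -> Bool) ~ e  [subst: {-} | 3 pending]
  bind e := List (Bool -> Bool)
step 2: unify (Bool -> Int) ~ c  [subst: {e:=List (Bool -> Bool)} | 2 pending]
  bind c := (Bool -> Int)
step 3: unify f ~ (Int -> List b)  [subst: {e:=List (Bool -> Bool), c:=(Bool -> Int)} | 1 pending]
  bind f := (Int -> List b)
step 4: unify (a -> b) ~ ((d -> (Bool -> Int)) -> List a)  [subst: {e:=List (Bool -> Bool), c:=(Bool -> Int), f:=(Int -> List b)} | 0 pending]
  -> decompose arrow: push a~(d -> (Bool -> Int)), b~List a
step 5: unify a ~ (d -> (Bool -> Int))  [subst: {e:=List (Bool -> Bool), c:=(Bool -> Int), f:=(Int -> List b)} | 1 pending]
  bind a := (d -> (Bool -> Int))
step 6: unify b ~ List (d -> (Bool -> Int))  [subst: {e:=List (Bool -> Bool), c:=(Bool -> Int), f:=(Int -> List b), a:=(d -> (Bool -> Int))} | 0 pending]
  bind b := List (d -> (Bool -> Int))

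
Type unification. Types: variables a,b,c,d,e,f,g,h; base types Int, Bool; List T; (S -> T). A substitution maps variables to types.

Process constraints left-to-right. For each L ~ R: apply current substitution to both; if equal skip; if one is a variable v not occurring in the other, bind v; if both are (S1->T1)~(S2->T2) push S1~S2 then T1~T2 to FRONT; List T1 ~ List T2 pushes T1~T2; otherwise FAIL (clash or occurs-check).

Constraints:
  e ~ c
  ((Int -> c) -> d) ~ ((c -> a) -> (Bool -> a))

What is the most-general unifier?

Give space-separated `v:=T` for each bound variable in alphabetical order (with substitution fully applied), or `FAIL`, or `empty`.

step 1: unify e ~ c  [subst: {-} | 1 pending]
  bind e := c
step 2: unify ((Int -> c) -> d) ~ ((c -> a) -> (Bool -> a))  [subst: {e:=c} | 0 pending]
  -> decompose arrow: push (Int -> c)~(c -> a), d~(Bool -> a)
step 3: unify (Int -> c) ~ (c -> a)  [subst: {e:=c} | 1 pending]
  -> decompose arrow: push Int~c, c~a
step 4: unify Int ~ c  [subst: {e:=c} | 2 pending]
  bind c := Int
step 5: unify Int ~ a  [subst: {e:=c, c:=Int} | 1 pending]
  bind a := Int
step 6: unify d ~ (Bool -> Int)  [subst: {e:=c, c:=Int, a:=Int} | 0 pending]
  bind d := (Bool -> Int)

Answer: a:=Int c:=Int d:=(Bool -> Int) e:=Int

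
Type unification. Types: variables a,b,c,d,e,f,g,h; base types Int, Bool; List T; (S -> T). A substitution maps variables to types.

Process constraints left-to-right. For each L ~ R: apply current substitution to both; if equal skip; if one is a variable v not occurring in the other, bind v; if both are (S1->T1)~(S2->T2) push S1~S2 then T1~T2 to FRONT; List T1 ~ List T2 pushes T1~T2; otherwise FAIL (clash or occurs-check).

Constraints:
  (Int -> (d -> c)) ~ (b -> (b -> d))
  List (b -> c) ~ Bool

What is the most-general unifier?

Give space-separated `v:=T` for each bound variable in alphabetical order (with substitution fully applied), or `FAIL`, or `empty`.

step 1: unify (Int -> (d -> c)) ~ (b -> (b -> d))  [subst: {-} | 1 pending]
  -> decompose arrow: push Int~b, (d -> c)~(b -> d)
step 2: unify Int ~ b  [subst: {-} | 2 pending]
  bind b := Int
step 3: unify (d -> c) ~ (Int -> d)  [subst: {b:=Int} | 1 pending]
  -> decompose arrow: push d~Int, c~d
step 4: unify d ~ Int  [subst: {b:=Int} | 2 pending]
  bind d := Int
step 5: unify c ~ Int  [subst: {b:=Int, d:=Int} | 1 pending]
  bind c := Int
step 6: unify List (Int -> Int) ~ Bool  [subst: {b:=Int, d:=Int, c:=Int} | 0 pending]
  clash: List (Int -> Int) vs Bool

Answer: FAIL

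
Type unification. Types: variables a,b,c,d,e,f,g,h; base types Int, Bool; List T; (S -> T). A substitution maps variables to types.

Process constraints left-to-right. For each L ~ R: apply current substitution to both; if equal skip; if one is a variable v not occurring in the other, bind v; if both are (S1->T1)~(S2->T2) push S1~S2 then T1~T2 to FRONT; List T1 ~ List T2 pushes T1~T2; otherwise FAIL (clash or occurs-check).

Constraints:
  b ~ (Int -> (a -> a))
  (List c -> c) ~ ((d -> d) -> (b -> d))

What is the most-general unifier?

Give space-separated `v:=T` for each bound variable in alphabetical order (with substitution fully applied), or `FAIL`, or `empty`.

step 1: unify b ~ (Int -> (a -> a))  [subst: {-} | 1 pending]
  bind b := (Int -> (a -> a))
step 2: unify (List c -> c) ~ ((d -> d) -> ((Int -> (a -> a)) -> d))  [subst: {b:=(Int -> (a -> a))} | 0 pending]
  -> decompose arrow: push List c~(d -> d), c~((Int -> (a -> a)) -> d)
step 3: unify List c ~ (d -> d)  [subst: {b:=(Int -> (a -> a))} | 1 pending]
  clash: List c vs (d -> d)

Answer: FAIL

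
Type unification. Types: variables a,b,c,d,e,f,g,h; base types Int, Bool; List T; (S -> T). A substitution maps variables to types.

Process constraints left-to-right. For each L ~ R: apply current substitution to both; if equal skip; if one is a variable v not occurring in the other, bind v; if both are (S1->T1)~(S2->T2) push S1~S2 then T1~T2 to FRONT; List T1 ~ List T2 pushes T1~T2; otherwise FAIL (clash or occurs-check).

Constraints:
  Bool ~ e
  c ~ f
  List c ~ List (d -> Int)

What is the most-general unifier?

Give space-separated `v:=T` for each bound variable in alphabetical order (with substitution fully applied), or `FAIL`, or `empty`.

step 1: unify Bool ~ e  [subst: {-} | 2 pending]
  bind e := Bool
step 2: unify c ~ f  [subst: {e:=Bool} | 1 pending]
  bind c := f
step 3: unify List f ~ List (d -> Int)  [subst: {e:=Bool, c:=f} | 0 pending]
  -> decompose List: push f~(d -> Int)
step 4: unify f ~ (d -> Int)  [subst: {e:=Bool, c:=f} | 0 pending]
  bind f := (d -> Int)

Answer: c:=(d -> Int) e:=Bool f:=(d -> Int)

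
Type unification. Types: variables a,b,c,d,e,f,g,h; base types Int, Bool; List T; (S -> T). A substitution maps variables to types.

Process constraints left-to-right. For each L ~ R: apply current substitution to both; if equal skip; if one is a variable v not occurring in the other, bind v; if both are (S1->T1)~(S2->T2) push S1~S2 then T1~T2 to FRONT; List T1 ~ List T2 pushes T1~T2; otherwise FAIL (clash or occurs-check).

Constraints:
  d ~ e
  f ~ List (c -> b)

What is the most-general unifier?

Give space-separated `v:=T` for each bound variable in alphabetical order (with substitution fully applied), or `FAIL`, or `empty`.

Answer: d:=e f:=List (c -> b)

Derivation:
step 1: unify d ~ e  [subst: {-} | 1 pending]
  bind d := e
step 2: unify f ~ List (c -> b)  [subst: {d:=e} | 0 pending]
  bind f := List (c -> b)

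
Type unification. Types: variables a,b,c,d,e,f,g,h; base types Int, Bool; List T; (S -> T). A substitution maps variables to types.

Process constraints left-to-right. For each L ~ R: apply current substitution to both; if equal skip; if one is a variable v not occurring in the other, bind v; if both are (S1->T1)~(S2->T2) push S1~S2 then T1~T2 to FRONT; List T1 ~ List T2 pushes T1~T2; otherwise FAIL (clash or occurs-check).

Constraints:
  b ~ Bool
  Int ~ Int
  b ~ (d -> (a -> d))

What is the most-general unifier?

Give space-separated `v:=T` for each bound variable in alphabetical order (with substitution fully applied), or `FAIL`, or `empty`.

step 1: unify b ~ Bool  [subst: {-} | 2 pending]
  bind b := Bool
step 2: unify Int ~ Int  [subst: {b:=Bool} | 1 pending]
  -> identical, skip
step 3: unify Bool ~ (d -> (a -> d))  [subst: {b:=Bool} | 0 pending]
  clash: Bool vs (d -> (a -> d))

Answer: FAIL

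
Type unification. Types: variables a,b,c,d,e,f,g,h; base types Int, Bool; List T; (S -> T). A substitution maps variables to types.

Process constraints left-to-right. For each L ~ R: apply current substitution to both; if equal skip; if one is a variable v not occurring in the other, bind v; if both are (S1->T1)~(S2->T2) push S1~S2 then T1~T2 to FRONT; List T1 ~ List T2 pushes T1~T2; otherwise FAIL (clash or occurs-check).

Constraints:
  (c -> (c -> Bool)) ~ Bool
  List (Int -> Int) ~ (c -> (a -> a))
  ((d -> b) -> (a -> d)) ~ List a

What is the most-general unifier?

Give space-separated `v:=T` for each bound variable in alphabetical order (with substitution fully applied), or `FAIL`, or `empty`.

step 1: unify (c -> (c -> Bool)) ~ Bool  [subst: {-} | 2 pending]
  clash: (c -> (c -> Bool)) vs Bool

Answer: FAIL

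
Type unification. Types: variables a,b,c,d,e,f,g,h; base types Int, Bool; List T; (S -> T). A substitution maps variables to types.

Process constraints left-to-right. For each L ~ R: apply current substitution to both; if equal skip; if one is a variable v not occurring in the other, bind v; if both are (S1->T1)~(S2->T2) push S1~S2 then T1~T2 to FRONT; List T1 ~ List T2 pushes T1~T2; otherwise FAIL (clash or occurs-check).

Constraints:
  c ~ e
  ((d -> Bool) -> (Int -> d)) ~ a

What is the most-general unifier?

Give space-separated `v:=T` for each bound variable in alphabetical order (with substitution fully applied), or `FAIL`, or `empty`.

Answer: a:=((d -> Bool) -> (Int -> d)) c:=e

Derivation:
step 1: unify c ~ e  [subst: {-} | 1 pending]
  bind c := e
step 2: unify ((d -> Bool) -> (Int -> d)) ~ a  [subst: {c:=e} | 0 pending]
  bind a := ((d -> Bool) -> (Int -> d))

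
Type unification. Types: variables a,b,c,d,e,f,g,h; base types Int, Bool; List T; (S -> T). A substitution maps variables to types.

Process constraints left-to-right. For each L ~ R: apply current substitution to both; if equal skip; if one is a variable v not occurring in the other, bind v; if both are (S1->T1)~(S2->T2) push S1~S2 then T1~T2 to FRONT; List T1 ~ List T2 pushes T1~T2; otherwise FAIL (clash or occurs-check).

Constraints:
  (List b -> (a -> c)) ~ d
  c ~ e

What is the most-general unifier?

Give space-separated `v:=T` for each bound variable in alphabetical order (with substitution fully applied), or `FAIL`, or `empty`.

Answer: c:=e d:=(List b -> (a -> e))

Derivation:
step 1: unify (List b -> (a -> c)) ~ d  [subst: {-} | 1 pending]
  bind d := (List b -> (a -> c))
step 2: unify c ~ e  [subst: {d:=(List b -> (a -> c))} | 0 pending]
  bind c := e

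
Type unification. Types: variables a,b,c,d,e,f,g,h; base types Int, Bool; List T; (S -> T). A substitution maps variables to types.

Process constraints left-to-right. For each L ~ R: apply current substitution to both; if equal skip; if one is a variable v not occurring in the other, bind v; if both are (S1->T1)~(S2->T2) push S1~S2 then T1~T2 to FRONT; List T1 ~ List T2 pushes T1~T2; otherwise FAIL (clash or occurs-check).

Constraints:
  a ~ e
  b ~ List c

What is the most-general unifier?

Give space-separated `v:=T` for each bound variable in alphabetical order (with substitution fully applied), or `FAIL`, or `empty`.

Answer: a:=e b:=List c

Derivation:
step 1: unify a ~ e  [subst: {-} | 1 pending]
  bind a := e
step 2: unify b ~ List c  [subst: {a:=e} | 0 pending]
  bind b := List c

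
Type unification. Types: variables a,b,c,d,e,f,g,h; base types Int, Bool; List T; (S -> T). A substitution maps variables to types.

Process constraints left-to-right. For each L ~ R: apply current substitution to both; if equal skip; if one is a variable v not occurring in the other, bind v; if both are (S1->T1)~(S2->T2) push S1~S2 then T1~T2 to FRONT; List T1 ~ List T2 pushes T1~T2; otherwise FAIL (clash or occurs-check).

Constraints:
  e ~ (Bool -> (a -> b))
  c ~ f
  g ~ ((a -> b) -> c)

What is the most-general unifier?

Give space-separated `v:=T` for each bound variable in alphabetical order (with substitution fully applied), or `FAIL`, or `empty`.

Answer: c:=f e:=(Bool -> (a -> b)) g:=((a -> b) -> f)

Derivation:
step 1: unify e ~ (Bool -> (a -> b))  [subst: {-} | 2 pending]
  bind e := (Bool -> (a -> b))
step 2: unify c ~ f  [subst: {e:=(Bool -> (a -> b))} | 1 pending]
  bind c := f
step 3: unify g ~ ((a -> b) -> f)  [subst: {e:=(Bool -> (a -> b)), c:=f} | 0 pending]
  bind g := ((a -> b) -> f)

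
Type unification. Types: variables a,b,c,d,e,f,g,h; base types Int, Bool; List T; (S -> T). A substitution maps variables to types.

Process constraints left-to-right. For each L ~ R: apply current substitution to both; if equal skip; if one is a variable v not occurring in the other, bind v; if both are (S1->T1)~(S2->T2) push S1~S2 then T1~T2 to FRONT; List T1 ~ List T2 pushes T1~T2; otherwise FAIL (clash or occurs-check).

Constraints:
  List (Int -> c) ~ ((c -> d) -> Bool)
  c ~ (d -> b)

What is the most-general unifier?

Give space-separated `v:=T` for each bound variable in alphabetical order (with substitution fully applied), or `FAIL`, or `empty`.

Answer: FAIL

Derivation:
step 1: unify List (Int -> c) ~ ((c -> d) -> Bool)  [subst: {-} | 1 pending]
  clash: List (Int -> c) vs ((c -> d) -> Bool)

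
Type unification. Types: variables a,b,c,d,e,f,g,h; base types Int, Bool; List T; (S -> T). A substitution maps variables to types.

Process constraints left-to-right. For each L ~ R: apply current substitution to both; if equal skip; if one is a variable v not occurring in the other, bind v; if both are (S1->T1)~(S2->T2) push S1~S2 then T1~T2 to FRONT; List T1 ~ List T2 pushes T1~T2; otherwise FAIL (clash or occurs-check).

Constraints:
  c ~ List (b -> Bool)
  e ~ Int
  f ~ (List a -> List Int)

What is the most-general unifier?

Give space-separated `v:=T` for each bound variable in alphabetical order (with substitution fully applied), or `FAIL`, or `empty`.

Answer: c:=List (b -> Bool) e:=Int f:=(List a -> List Int)

Derivation:
step 1: unify c ~ List (b -> Bool)  [subst: {-} | 2 pending]
  bind c := List (b -> Bool)
step 2: unify e ~ Int  [subst: {c:=List (b -> Bool)} | 1 pending]
  bind e := Int
step 3: unify f ~ (List a -> List Int)  [subst: {c:=List (b -> Bool), e:=Int} | 0 pending]
  bind f := (List a -> List Int)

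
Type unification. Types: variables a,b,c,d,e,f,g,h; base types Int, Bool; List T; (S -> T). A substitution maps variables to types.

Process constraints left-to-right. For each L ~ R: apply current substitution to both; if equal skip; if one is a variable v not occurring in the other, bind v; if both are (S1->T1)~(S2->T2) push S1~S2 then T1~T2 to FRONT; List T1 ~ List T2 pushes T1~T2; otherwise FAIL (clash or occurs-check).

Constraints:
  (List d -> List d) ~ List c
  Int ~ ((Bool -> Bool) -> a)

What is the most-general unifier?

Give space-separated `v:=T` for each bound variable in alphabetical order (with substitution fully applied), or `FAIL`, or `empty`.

step 1: unify (List d -> List d) ~ List c  [subst: {-} | 1 pending]
  clash: (List d -> List d) vs List c

Answer: FAIL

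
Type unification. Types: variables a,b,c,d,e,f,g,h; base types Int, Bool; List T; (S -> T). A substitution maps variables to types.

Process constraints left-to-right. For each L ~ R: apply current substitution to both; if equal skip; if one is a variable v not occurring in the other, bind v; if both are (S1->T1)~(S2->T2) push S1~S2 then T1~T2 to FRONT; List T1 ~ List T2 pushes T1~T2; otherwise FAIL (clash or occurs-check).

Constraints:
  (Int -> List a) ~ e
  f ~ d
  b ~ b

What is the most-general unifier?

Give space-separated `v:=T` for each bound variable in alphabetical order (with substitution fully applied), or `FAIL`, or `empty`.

Answer: e:=(Int -> List a) f:=d

Derivation:
step 1: unify (Int -> List a) ~ e  [subst: {-} | 2 pending]
  bind e := (Int -> List a)
step 2: unify f ~ d  [subst: {e:=(Int -> List a)} | 1 pending]
  bind f := d
step 3: unify b ~ b  [subst: {e:=(Int -> List a), f:=d} | 0 pending]
  -> identical, skip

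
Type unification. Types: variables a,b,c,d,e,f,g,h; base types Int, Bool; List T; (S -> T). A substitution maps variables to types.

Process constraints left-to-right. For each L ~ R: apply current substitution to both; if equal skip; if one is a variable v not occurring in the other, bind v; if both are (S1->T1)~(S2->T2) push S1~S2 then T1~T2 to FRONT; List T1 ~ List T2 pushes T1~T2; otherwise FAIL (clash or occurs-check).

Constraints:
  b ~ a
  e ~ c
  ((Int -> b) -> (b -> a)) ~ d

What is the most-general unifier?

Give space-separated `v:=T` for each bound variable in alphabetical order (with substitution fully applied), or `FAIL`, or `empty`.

step 1: unify b ~ a  [subst: {-} | 2 pending]
  bind b := a
step 2: unify e ~ c  [subst: {b:=a} | 1 pending]
  bind e := c
step 3: unify ((Int -> a) -> (a -> a)) ~ d  [subst: {b:=a, e:=c} | 0 pending]
  bind d := ((Int -> a) -> (a -> a))

Answer: b:=a d:=((Int -> a) -> (a -> a)) e:=c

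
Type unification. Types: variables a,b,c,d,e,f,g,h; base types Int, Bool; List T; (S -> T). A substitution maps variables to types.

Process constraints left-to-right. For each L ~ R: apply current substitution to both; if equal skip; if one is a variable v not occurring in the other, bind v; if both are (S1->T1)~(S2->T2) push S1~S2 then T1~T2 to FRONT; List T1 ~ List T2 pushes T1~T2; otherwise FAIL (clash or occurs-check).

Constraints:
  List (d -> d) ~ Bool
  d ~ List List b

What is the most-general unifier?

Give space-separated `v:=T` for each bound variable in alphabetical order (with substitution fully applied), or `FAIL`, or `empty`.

step 1: unify List (d -> d) ~ Bool  [subst: {-} | 1 pending]
  clash: List (d -> d) vs Bool

Answer: FAIL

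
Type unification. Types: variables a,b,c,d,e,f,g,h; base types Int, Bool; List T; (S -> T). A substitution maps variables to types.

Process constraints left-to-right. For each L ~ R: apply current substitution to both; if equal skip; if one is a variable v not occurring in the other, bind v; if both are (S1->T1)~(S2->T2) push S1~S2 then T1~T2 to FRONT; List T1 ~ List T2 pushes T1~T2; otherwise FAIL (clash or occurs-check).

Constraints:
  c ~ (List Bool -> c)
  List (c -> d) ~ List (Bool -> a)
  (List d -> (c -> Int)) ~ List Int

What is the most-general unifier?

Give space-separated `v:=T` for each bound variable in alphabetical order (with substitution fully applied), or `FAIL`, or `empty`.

step 1: unify c ~ (List Bool -> c)  [subst: {-} | 2 pending]
  occurs-check fail: c in (List Bool -> c)

Answer: FAIL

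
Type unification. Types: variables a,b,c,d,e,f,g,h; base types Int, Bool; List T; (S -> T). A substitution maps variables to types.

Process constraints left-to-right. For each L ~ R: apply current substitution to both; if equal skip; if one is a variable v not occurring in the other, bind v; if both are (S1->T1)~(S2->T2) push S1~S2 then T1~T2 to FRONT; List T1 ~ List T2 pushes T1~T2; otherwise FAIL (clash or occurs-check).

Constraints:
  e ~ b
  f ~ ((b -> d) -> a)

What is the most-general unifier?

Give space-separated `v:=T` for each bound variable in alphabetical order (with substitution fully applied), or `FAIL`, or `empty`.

step 1: unify e ~ b  [subst: {-} | 1 pending]
  bind e := b
step 2: unify f ~ ((b -> d) -> a)  [subst: {e:=b} | 0 pending]
  bind f := ((b -> d) -> a)

Answer: e:=b f:=((b -> d) -> a)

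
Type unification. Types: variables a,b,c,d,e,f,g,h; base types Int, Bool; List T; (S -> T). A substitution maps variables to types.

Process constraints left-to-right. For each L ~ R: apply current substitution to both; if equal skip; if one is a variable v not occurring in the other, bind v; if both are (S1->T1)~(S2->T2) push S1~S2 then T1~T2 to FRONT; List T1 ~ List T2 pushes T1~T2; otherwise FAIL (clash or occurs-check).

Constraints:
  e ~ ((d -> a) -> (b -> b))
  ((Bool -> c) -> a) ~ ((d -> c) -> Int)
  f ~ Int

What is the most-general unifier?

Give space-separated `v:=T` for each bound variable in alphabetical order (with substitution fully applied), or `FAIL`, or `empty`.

step 1: unify e ~ ((d -> a) -> (b -> b))  [subst: {-} | 2 pending]
  bind e := ((d -> a) -> (b -> b))
step 2: unify ((Bool -> c) -> a) ~ ((d -> c) -> Int)  [subst: {e:=((d -> a) -> (b -> b))} | 1 pending]
  -> decompose arrow: push (Bool -> c)~(d -> c), a~Int
step 3: unify (Bool -> c) ~ (d -> c)  [subst: {e:=((d -> a) -> (b -> b))} | 2 pending]
  -> decompose arrow: push Bool~d, c~c
step 4: unify Bool ~ d  [subst: {e:=((d -> a) -> (b -> b))} | 3 pending]
  bind d := Bool
step 5: unify c ~ c  [subst: {e:=((d -> a) -> (b -> b)), d:=Bool} | 2 pending]
  -> identical, skip
step 6: unify a ~ Int  [subst: {e:=((d -> a) -> (b -> b)), d:=Bool} | 1 pending]
  bind a := Int
step 7: unify f ~ Int  [subst: {e:=((d -> a) -> (b -> b)), d:=Bool, a:=Int} | 0 pending]
  bind f := Int

Answer: a:=Int d:=Bool e:=((Bool -> Int) -> (b -> b)) f:=Int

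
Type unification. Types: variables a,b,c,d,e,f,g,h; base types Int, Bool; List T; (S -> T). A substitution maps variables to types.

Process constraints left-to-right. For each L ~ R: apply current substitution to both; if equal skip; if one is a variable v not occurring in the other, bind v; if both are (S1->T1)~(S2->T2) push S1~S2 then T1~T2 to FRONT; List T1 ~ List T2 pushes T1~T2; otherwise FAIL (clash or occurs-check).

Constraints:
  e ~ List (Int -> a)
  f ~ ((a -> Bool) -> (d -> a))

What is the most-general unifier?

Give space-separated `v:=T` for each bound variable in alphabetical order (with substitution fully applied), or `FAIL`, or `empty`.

Answer: e:=List (Int -> a) f:=((a -> Bool) -> (d -> a))

Derivation:
step 1: unify e ~ List (Int -> a)  [subst: {-} | 1 pending]
  bind e := List (Int -> a)
step 2: unify f ~ ((a -> Bool) -> (d -> a))  [subst: {e:=List (Int -> a)} | 0 pending]
  bind f := ((a -> Bool) -> (d -> a))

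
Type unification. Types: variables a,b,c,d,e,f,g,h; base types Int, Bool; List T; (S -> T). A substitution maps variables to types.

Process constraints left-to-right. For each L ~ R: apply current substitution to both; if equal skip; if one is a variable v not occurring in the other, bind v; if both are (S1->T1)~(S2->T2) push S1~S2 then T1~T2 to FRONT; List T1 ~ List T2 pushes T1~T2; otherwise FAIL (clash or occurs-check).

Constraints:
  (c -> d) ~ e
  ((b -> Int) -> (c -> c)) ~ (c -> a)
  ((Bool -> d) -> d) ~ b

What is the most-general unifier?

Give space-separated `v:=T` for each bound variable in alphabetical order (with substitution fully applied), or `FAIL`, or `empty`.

step 1: unify (c -> d) ~ e  [subst: {-} | 2 pending]
  bind e := (c -> d)
step 2: unify ((b -> Int) -> (c -> c)) ~ (c -> a)  [subst: {e:=(c -> d)} | 1 pending]
  -> decompose arrow: push (b -> Int)~c, (c -> c)~a
step 3: unify (b -> Int) ~ c  [subst: {e:=(c -> d)} | 2 pending]
  bind c := (b -> Int)
step 4: unify ((b -> Int) -> (b -> Int)) ~ a  [subst: {e:=(c -> d), c:=(b -> Int)} | 1 pending]
  bind a := ((b -> Int) -> (b -> Int))
step 5: unify ((Bool -> d) -> d) ~ b  [subst: {e:=(c -> d), c:=(b -> Int), a:=((b -> Int) -> (b -> Int))} | 0 pending]
  bind b := ((Bool -> d) -> d)

Answer: a:=((((Bool -> d) -> d) -> Int) -> (((Bool -> d) -> d) -> Int)) b:=((Bool -> d) -> d) c:=(((Bool -> d) -> d) -> Int) e:=((((Bool -> d) -> d) -> Int) -> d)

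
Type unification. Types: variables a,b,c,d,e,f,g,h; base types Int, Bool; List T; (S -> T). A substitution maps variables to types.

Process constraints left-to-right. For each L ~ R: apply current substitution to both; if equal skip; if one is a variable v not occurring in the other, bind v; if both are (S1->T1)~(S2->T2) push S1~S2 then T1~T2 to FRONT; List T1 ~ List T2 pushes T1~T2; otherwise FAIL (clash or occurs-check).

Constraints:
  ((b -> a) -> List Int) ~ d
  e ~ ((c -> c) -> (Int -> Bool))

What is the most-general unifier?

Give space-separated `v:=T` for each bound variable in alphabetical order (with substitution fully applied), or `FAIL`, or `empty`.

Answer: d:=((b -> a) -> List Int) e:=((c -> c) -> (Int -> Bool))

Derivation:
step 1: unify ((b -> a) -> List Int) ~ d  [subst: {-} | 1 pending]
  bind d := ((b -> a) -> List Int)
step 2: unify e ~ ((c -> c) -> (Int -> Bool))  [subst: {d:=((b -> a) -> List Int)} | 0 pending]
  bind e := ((c -> c) -> (Int -> Bool))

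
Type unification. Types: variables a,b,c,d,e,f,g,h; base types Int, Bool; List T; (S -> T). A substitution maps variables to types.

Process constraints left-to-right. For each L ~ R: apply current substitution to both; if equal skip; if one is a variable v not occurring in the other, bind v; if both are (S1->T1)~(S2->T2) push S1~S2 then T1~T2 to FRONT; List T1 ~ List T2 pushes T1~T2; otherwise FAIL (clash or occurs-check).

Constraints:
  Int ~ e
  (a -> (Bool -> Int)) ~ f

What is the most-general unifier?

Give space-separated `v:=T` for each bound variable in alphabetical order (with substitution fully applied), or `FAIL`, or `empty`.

Answer: e:=Int f:=(a -> (Bool -> Int))

Derivation:
step 1: unify Int ~ e  [subst: {-} | 1 pending]
  bind e := Int
step 2: unify (a -> (Bool -> Int)) ~ f  [subst: {e:=Int} | 0 pending]
  bind f := (a -> (Bool -> Int))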